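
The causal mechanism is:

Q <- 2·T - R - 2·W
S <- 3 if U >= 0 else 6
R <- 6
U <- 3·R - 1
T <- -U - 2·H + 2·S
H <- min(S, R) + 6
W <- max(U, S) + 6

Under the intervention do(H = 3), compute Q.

-86

The intervention breaks the incoming arrows to H: H <- min(S, R) + 6 no longer applies, and H = 3.
U = 3·R - 1  [with R=6]  = 17
S = 3 if U >= 0 else 6  [with U=17]  = 3
W = max(U, S) + 6  [with U=17, S=3]  = 23
T = -U - 2·H + 2·S  [with U=17, H=3, S=3]  = -17
Q = 2·T - R - 2·W  [with T=-17, R=6, W=23]  = -86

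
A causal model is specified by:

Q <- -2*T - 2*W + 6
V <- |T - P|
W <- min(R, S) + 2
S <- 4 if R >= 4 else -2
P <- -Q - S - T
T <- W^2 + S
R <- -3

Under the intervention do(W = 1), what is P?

The intervention breaks the incoming arrows to W: W <- min(R, S) + 2 no longer applies, and W = 1.
S = 4 if R >= 4 else -2  [with R=-3]  = -2
T = W^2 + S  [with W=1, S=-2]  = -1
Q = -2*T - 2*W + 6  [with T=-1, W=1]  = 6
P = -Q - S - T  [with Q=6, S=-2, T=-1]  = -3

-3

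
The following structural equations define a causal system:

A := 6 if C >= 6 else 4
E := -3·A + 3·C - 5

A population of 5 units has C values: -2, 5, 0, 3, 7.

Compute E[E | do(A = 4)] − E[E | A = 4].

do(A=4) breaks A's dependence on C. With A=4 fixed, E across the units is -23, -2, -17, -8, 4, mean -9.2.
Observing A=4 restricts to units where A's equation naturally yields 4: C ∈ {-2, 5, 0, 3}. In that subpopulation E = -23, -2, -17, -8, mean -12.5.
Difference = -9.2 − (-12.5) = 3.3.

3.3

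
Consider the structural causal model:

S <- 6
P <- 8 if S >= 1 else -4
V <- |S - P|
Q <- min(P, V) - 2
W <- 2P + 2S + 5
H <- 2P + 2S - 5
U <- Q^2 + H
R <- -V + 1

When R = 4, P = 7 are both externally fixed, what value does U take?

The joint intervention fixes R = 4, P = 7, removing each variable's own equation.
V = |S - P|  [with S=6, P=7]  = 1
Q = min(P, V) - 2  [with P=7, V=1]  = -1
H = 2P + 2S - 5  [with P=7, S=6]  = 21
U = Q^2 + H  [with Q=-1, H=21]  = 22

22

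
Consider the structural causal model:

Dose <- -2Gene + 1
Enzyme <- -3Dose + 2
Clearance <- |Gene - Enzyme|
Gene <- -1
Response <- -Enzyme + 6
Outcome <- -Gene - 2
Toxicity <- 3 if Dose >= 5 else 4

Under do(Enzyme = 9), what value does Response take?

-3

The intervention breaks the incoming arrows to Enzyme: Enzyme <- -3Dose + 2 no longer applies, and Enzyme = 9.
Response = -Enzyme + 6  [with Enzyme=9]  = -3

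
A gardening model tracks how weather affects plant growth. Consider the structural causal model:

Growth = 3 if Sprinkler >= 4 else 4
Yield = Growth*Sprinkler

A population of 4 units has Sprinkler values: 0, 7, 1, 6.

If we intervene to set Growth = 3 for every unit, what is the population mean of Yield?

The intervention sets Growth=3 in all 4 units regardless of Sprinkler. Recomputing Yield per unit gives 0, 21, 3, 18; average 10.5.

10.5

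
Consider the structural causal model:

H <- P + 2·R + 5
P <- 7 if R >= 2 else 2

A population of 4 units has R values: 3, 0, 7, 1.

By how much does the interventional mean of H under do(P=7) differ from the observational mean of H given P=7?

-4.5

do(P=7) breaks P's dependence on R. With P=7 fixed, H across the units is 18, 12, 26, 14, mean 17.5.
Conditioning on P=7 selects the 2 unit(s) with R ∈ {3, 7}. Their H values: 18, 26. Mean = 22.
Difference = 17.5 − 22 = -4.5.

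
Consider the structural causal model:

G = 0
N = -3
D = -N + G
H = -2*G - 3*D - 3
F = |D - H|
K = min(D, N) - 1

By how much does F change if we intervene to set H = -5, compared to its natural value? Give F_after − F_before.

-7

Intervening sets H = -5 and removes its equation (H = -2*G - 3*D - 3).
D = -N + G  [with N=-3, G=0]  = 3
F = |D - H|  [with D=3, H=-5]  = 8
Without intervention: D = -N + G  [with N=-3, G=0]  = 3; H = -2*G - 3*D - 3  [with G=0, D=3]  = -12; F = |D - H|  [with D=3, H=-12]  = 15.
Change = 8 − 15 = -7.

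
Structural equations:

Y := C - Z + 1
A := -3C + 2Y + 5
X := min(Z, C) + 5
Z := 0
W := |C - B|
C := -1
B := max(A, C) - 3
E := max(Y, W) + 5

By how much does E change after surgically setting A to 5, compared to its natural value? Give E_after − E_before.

-3

do(A=5) replaces the equation A := -3C + 2Y + 5 with the constant A = 5.
Y = C - Z + 1  [with C=-1, Z=0]  = 0
B = max(A, C) - 3  [with A=5, C=-1]  = 2
W = |C - B|  [with C=-1, B=2]  = 3
E = max(Y, W) + 5  [with Y=0, W=3]  = 8
Without intervention: Y = C - Z + 1  [with C=-1, Z=0]  = 0; A = -3C + 2Y + 5  [with C=-1, Y=0]  = 8; B = max(A, C) - 3  [with A=8, C=-1]  = 5; W = |C - B|  [with C=-1, B=5]  = 6; E = max(Y, W) + 5  [with Y=0, W=6]  = 11.
Change = 8 − 11 = -3.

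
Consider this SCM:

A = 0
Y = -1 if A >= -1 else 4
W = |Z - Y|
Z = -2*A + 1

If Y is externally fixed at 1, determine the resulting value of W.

The intervention breaks the incoming arrows to Y: Y = -1 if A >= -1 else 4 no longer applies, and Y = 1.
Z = -2*A + 1  [with A=0]  = 1
W = |Z - Y|  [with Z=1, Y=1]  = 0

0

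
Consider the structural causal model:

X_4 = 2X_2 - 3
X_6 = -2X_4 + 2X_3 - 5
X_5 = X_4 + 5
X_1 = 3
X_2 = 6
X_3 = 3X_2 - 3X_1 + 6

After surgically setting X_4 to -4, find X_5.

1

Intervening sets X_4 = -4 and removes its equation (X_4 = 2X_2 - 3).
X_5 = X_4 + 5  [with X_4=-4]  = 1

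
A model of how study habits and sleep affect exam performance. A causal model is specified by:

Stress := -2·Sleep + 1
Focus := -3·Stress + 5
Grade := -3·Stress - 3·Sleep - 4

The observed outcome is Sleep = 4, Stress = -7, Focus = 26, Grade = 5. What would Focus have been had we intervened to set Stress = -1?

8

The intervention breaks the incoming arrows to Stress: Stress := -2·Sleep + 1 no longer applies, and Stress = -1.
Focus = -3·Stress + 5  [with Stress=-1]  = 8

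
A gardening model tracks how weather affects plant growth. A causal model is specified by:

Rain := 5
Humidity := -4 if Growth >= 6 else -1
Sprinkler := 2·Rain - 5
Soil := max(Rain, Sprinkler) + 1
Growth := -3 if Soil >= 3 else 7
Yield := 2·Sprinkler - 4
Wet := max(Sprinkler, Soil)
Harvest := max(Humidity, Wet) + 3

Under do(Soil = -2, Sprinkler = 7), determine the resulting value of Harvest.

10

Under do(Soil = -2, Sprinkler = 7), each intervened variable's structural equation is replaced by its fixed value.
Wet = max(Sprinkler, Soil)  [with Sprinkler=7, Soil=-2]  = 7
Growth = -3 if Soil >= 3 else 7  [with Soil=-2]  = 7
Humidity = -4 if Growth >= 6 else -1  [with Growth=7]  = -4
Harvest = max(Humidity, Wet) + 3  [with Humidity=-4, Wet=7]  = 10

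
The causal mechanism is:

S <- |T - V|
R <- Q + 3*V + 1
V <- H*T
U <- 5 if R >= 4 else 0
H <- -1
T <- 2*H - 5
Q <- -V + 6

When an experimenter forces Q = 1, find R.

23

The intervention breaks the incoming arrows to Q: Q <- -V + 6 no longer applies, and Q = 1.
T = 2*H - 5  [with H=-1]  = -7
V = H*T  [with H=-1, T=-7]  = 7
R = Q + 3*V + 1  [with Q=1, V=7]  = 23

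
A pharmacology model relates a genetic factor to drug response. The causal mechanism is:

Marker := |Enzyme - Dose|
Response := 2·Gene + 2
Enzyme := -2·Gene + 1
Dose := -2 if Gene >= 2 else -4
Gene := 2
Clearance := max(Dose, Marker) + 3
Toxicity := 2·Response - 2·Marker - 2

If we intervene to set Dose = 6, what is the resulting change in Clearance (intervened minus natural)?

Under do(Dose=6), the mechanism Dose := -2 if Gene >= 2 else -4 is discarded; Dose is fixed at 6.
Enzyme = -2·Gene + 1  [with Gene=2]  = -3
Marker = |Enzyme - Dose|  [with Enzyme=-3, Dose=6]  = 9
Clearance = max(Dose, Marker) + 3  [with Dose=6, Marker=9]  = 12
Without intervention: Dose = -2 if Gene >= 2 else -4  [with Gene=2]  = -2; Enzyme = -2·Gene + 1  [with Gene=2]  = -3; Marker = |Enzyme - Dose|  [with Enzyme=-3, Dose=-2]  = 1; Clearance = max(Dose, Marker) + 3  [with Dose=-2, Marker=1]  = 4.
Change = 12 − 4 = 8.

8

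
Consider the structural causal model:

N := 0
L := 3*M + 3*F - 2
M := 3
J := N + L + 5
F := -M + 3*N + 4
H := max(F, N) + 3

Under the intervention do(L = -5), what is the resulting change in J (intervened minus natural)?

Under do(L=-5), the mechanism L := 3*M + 3*F - 2 is discarded; L is fixed at -5.
J = N + L + 5  [with N=0, L=-5]  = 0
Without intervention: F = -M + 3*N + 4  [with M=3, N=0]  = 1; L = 3*M + 3*F - 2  [with M=3, F=1]  = 10; J = N + L + 5  [with N=0, L=10]  = 15.
Change = 0 − 15 = -15.

-15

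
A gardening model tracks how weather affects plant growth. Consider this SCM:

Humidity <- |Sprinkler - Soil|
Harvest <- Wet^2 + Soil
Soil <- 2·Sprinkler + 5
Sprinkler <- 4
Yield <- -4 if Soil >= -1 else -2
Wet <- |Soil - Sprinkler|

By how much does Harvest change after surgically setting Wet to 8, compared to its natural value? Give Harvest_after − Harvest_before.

The intervention breaks the incoming arrows to Wet: Wet <- |Soil - Sprinkler| no longer applies, and Wet = 8.
Soil = 2·Sprinkler + 5  [with Sprinkler=4]  = 13
Harvest = Wet^2 + Soil  [with Wet=8, Soil=13]  = 77
Without intervention: Soil = 2·Sprinkler + 5  [with Sprinkler=4]  = 13; Wet = |Soil - Sprinkler|  [with Soil=13, Sprinkler=4]  = 9; Harvest = Wet^2 + Soil  [with Wet=9, Soil=13]  = 94.
Change = 77 − 94 = -17.

-17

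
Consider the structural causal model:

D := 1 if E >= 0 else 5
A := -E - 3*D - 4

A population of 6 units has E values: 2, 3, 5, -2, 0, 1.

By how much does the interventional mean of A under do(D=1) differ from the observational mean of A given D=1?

0.7

Every unit gets D=1 under the intervention. A values become -9, -10, -12, -5, -7, -8; E[A|do(D=1)] = -8.5.
Observing D=1 restricts to units where D's equation naturally yields 1: E ∈ {2, 3, 5, 0, 1}. In that subpopulation A = -9, -10, -12, -7, -8, mean -9.2.
Difference = -8.5 − (-9.2) = 0.7.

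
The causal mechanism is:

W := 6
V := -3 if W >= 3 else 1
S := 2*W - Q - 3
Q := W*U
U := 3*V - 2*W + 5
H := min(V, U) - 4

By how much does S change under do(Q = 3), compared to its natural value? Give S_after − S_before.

Under do(Q=3), the mechanism Q := W*U is discarded; Q is fixed at 3.
S = 2*W - Q - 3  [with W=6, Q=3]  = 6
Without intervention: V = -3 if W >= 3 else 1  [with W=6]  = -3; U = 3*V - 2*W + 5  [with V=-3, W=6]  = -16; Q = W*U  [with W=6, U=-16]  = -96; S = 2*W - Q - 3  [with W=6, Q=-96]  = 105.
Change = 6 − 105 = -99.

-99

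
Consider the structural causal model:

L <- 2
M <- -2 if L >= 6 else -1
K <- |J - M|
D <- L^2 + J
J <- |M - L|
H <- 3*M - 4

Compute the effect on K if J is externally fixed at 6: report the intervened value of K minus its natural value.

3

The intervention breaks the incoming arrows to J: J <- |M - L| no longer applies, and J = 6.
M = -2 if L >= 6 else -1  [with L=2]  = -1
K = |J - M|  [with J=6, M=-1]  = 7
Without intervention: M = -2 if L >= 6 else -1  [with L=2]  = -1; J = |M - L|  [with M=-1, L=2]  = 3; K = |J - M|  [with J=3, M=-1]  = 4.
Change = 7 − 4 = 3.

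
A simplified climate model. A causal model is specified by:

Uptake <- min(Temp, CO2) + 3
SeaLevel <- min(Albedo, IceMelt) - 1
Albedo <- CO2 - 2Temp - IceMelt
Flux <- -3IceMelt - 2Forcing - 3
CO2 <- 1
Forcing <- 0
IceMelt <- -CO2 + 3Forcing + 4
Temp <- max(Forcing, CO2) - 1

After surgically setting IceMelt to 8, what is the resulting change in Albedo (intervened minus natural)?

Intervening sets IceMelt = 8 and removes its equation (IceMelt <- -CO2 + 3Forcing + 4).
Temp = max(Forcing, CO2) - 1  [with Forcing=0, CO2=1]  = 0
Albedo = CO2 - 2Temp - IceMelt  [with CO2=1, Temp=0, IceMelt=8]  = -7
Without intervention: Temp = max(Forcing, CO2) - 1  [with Forcing=0, CO2=1]  = 0; IceMelt = -CO2 + 3Forcing + 4  [with CO2=1, Forcing=0]  = 3; Albedo = CO2 - 2Temp - IceMelt  [with CO2=1, Temp=0, IceMelt=3]  = -2.
Change = -7 − (-2) = -5.

-5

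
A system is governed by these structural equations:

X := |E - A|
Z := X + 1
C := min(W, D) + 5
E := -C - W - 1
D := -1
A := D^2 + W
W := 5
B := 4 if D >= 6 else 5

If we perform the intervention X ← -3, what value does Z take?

Intervening sets X = -3 and removes its equation (X := |E - A|).
Z = X + 1  [with X=-3]  = -2

-2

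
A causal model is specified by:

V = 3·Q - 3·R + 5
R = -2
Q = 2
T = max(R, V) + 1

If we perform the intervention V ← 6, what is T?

The intervention breaks the incoming arrows to V: V = 3·Q - 3·R + 5 no longer applies, and V = 6.
T = max(R, V) + 1  [with R=-2, V=6]  = 7

7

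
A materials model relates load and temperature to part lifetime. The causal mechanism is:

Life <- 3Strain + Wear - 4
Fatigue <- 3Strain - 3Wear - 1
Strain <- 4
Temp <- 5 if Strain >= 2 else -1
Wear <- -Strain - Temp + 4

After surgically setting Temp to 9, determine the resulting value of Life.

do(Temp=9) replaces the equation Temp <- 5 if Strain >= 2 else -1 with the constant Temp = 9.
Wear = -Strain - Temp + 4  [with Strain=4, Temp=9]  = -9
Life = 3Strain + Wear - 4  [with Strain=4, Wear=-9]  = -1

-1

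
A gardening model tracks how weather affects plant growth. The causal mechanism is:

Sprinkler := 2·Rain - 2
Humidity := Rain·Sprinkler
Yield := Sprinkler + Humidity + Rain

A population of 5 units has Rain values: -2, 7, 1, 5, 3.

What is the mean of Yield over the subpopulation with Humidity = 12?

Conditioning on Humidity=12 selects the 2 unit(s) with Rain ∈ {-2, 3}. Their Yield values: 4, 19. Mean = 11.5.

11.5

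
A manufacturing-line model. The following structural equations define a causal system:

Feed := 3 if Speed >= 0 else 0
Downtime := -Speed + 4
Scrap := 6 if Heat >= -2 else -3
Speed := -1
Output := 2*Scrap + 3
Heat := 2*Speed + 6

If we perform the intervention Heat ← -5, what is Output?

-3

do(Heat=-5) replaces the equation Heat := 2*Speed + 6 with the constant Heat = -5.
Scrap = 6 if Heat >= -2 else -3  [with Heat=-5]  = -3
Output = 2*Scrap + 3  [with Scrap=-3]  = -3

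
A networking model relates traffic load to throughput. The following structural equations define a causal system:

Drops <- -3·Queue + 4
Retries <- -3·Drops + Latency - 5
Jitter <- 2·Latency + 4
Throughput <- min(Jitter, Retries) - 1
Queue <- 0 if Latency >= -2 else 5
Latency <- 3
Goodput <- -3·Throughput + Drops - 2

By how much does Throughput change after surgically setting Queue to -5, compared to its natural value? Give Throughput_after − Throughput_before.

-45

Under do(Queue=-5), the mechanism Queue <- 0 if Latency >= -2 else 5 is discarded; Queue is fixed at -5.
Drops = -3·Queue + 4  [with Queue=-5]  = 19
Retries = -3·Drops + Latency - 5  [with Drops=19, Latency=3]  = -59
Jitter = 2·Latency + 4  [with Latency=3]  = 10
Throughput = min(Jitter, Retries) - 1  [with Jitter=10, Retries=-59]  = -60
Without intervention: Queue = 0 if Latency >= -2 else 5  [with Latency=3]  = 0; Drops = -3·Queue + 4  [with Queue=0]  = 4; Retries = -3·Drops + Latency - 5  [with Drops=4, Latency=3]  = -14; Jitter = 2·Latency + 4  [with Latency=3]  = 10; Throughput = min(Jitter, Retries) - 1  [with Jitter=10, Retries=-14]  = -15.
Change = -60 − (-15) = -45.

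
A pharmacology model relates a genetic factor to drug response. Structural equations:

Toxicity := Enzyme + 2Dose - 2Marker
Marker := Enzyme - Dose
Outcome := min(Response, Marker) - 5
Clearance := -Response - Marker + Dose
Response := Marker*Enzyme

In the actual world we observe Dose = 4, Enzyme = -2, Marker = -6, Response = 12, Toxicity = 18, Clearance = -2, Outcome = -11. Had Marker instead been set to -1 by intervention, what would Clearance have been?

3

The intervention breaks the incoming arrows to Marker: Marker := Enzyme - Dose no longer applies, and Marker = -1.
Response = Marker*Enzyme  [with Marker=-1, Enzyme=-2]  = 2
Clearance = -Response - Marker + Dose  [with Response=2, Marker=-1, Dose=4]  = 3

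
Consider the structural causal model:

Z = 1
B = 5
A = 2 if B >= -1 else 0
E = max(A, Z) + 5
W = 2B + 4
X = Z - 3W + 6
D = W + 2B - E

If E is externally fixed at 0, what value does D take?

24

Intervening sets E = 0 and removes its equation (E = max(A, Z) + 5).
W = 2B + 4  [with B=5]  = 14
D = W + 2B - E  [with W=14, B=5, E=0]  = 24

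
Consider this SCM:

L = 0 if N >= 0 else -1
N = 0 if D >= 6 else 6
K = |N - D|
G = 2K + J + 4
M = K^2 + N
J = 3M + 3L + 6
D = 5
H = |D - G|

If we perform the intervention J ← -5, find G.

Intervening sets J = -5 and removes its equation (J = 3M + 3L + 6).
N = 0 if D >= 6 else 6  [with D=5]  = 6
K = |N - D|  [with N=6, D=5]  = 1
G = 2K + J + 4  [with K=1, J=-5]  = 1

1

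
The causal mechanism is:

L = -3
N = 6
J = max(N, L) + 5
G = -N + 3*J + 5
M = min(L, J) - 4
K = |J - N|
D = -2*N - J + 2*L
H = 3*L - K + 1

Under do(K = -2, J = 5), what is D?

Setting K = -2, J = 5 by intervention discards those variables' equations.
D = -2*N - J + 2*L  [with N=6, J=5, L=-3]  = -23

-23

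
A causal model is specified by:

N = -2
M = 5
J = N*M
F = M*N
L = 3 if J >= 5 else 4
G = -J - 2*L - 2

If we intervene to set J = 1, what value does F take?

-10

The intervention breaks the incoming arrows to J: J = N*M no longer applies, and J = 1.
F is not downstream of the intervention, so its value is determined by the original equations.
F = M*N  [with M=5, N=-2]  = -10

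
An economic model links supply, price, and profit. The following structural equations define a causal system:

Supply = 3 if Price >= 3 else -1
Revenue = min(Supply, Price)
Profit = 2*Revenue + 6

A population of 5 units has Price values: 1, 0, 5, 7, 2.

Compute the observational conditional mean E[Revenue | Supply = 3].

Observing Supply=3 restricts to units where Supply's equation naturally yields 3: Price ∈ {5, 7}. In that subpopulation Revenue = 3, 3, mean 3.

3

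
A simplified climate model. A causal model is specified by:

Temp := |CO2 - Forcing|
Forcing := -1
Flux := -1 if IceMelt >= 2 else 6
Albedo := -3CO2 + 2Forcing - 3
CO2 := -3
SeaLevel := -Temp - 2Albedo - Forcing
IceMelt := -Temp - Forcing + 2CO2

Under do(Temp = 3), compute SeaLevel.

The intervention breaks the incoming arrows to Temp: Temp := |CO2 - Forcing| no longer applies, and Temp = 3.
Albedo = -3CO2 + 2Forcing - 3  [with CO2=-3, Forcing=-1]  = 4
SeaLevel = -Temp - 2Albedo - Forcing  [with Temp=3, Albedo=4, Forcing=-1]  = -10

-10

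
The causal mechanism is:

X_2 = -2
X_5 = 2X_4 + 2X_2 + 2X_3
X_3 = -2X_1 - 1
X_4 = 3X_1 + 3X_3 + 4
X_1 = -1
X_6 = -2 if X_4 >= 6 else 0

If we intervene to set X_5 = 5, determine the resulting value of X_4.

4

The intervention breaks the incoming arrows to X_5: X_5 = 2X_4 + 2X_2 + 2X_3 no longer applies, and X_5 = 5.
Since X_4 is not a descendant of the intervened variable, it is unaffected.
X_3 = -2X_1 - 1  [with X_1=-1]  = 1
X_4 = 3X_1 + 3X_3 + 4  [with X_1=-1, X_3=1]  = 4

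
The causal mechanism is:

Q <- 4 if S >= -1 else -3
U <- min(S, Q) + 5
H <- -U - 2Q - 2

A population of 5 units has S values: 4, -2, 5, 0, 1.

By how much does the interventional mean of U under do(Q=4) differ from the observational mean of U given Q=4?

Every unit gets Q=4 under the intervention. U values become 9, 3, 9, 5, 6; E[U|do(Q=4)] = 6.4.
Conditioning on Q=4 selects the 4 unit(s) with S ∈ {4, 5, 0, 1}. Their U values: 9, 9, 5, 6. Mean = 7.25.
Difference = 6.4 − 7.25 = -0.85.

-0.85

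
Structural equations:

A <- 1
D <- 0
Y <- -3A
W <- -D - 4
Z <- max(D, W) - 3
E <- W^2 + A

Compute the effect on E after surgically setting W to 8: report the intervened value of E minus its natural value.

Under do(W=8), the mechanism W <- -D - 4 is discarded; W is fixed at 8.
E = W^2 + A  [with W=8, A=1]  = 65
Without intervention: W = -D - 4  [with D=0]  = -4; E = W^2 + A  [with W=-4, A=1]  = 17.
Change = 65 − 17 = 48.

48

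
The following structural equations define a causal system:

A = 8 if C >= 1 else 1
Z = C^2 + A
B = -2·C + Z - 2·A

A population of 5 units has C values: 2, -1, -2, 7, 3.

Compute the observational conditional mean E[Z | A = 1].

3.5

Observing A=1 restricts to units where A's equation naturally yields 1: C ∈ {-1, -2}. In that subpopulation Z = 2, 5, mean 3.5.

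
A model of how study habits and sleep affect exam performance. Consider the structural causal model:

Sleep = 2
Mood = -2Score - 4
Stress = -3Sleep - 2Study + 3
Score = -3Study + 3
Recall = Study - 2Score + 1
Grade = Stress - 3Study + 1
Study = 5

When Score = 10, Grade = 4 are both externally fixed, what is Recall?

The joint intervention fixes Score = 10, Grade = 4, removing each variable's own equation.
Recall = Study - 2Score + 1  [with Study=5, Score=10]  = -14

-14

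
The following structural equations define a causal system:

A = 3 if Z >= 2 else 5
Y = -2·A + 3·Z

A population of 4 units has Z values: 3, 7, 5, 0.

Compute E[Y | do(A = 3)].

Under do(A=3), A's equation is replaced by A=3 for every unit. Per-unit Y: 3, 15, 9, -6. Mean = 5.25.

5.25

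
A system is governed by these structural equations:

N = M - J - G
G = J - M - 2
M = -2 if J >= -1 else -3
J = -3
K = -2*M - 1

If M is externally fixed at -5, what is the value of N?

Under do(M=-5), the mechanism M = -2 if J >= -1 else -3 is discarded; M is fixed at -5.
G = J - M - 2  [with J=-3, M=-5]  = 0
N = M - J - G  [with M=-5, J=-3, G=0]  = -2

-2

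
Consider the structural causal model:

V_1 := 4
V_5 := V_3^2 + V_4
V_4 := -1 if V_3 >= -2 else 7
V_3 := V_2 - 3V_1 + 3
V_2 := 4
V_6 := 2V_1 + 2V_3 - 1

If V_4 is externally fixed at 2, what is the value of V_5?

Intervening sets V_4 = 2 and removes its equation (V_4 := -1 if V_3 >= -2 else 7).
V_3 = V_2 - 3V_1 + 3  [with V_2=4, V_1=4]  = -5
V_5 = V_3^2 + V_4  [with V_3=-5, V_4=2]  = 27

27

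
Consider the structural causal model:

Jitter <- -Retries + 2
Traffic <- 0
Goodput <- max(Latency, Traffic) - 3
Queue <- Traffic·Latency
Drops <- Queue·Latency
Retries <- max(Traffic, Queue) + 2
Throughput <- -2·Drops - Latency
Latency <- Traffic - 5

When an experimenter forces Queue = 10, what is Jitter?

-10

The intervention breaks the incoming arrows to Queue: Queue <- Traffic·Latency no longer applies, and Queue = 10.
Retries = max(Traffic, Queue) + 2  [with Traffic=0, Queue=10]  = 12
Jitter = -Retries + 2  [with Retries=12]  = -10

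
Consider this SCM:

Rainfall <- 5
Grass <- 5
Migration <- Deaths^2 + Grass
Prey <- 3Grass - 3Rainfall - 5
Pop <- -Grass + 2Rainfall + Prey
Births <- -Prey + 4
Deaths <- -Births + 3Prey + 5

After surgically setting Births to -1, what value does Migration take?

86

Under do(Births=-1), the mechanism Births <- -Prey + 4 is discarded; Births is fixed at -1.
Prey = 3Grass - 3Rainfall - 5  [with Grass=5, Rainfall=5]  = -5
Deaths = -Births + 3Prey + 5  [with Births=-1, Prey=-5]  = -9
Migration = Deaths^2 + Grass  [with Deaths=-9, Grass=5]  = 86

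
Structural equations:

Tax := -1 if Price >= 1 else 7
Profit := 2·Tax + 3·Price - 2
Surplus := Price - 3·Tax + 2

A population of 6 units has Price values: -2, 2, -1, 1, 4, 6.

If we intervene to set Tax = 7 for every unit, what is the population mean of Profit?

17

Under do(Tax=7), Tax's equation is replaced by Tax=7 for every unit. Per-unit Profit: 6, 18, 9, 15, 24, 30. Mean = 17.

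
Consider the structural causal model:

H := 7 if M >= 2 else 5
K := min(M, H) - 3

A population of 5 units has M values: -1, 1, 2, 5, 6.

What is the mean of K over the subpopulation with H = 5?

-3

Observing H=5 restricts to units where H's equation naturally yields 5: M ∈ {-1, 1}. In that subpopulation K = -4, -2, mean -3.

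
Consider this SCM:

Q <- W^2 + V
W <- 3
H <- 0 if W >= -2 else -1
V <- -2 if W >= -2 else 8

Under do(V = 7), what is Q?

The intervention breaks the incoming arrows to V: V <- -2 if W >= -2 else 8 no longer applies, and V = 7.
Q = W^2 + V  [with W=3, V=7]  = 16

16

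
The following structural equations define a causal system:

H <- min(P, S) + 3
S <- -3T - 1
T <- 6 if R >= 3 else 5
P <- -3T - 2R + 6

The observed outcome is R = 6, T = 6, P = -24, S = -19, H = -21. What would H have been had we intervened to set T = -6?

15

do(T=-6) replaces the equation T <- 6 if R >= 3 else 5 with the constant T = -6.
P = -3T - 2R + 6  [with T=-6, R=6]  = 12
S = -3T - 1  [with T=-6]  = 17
H = min(P, S) + 3  [with P=12, S=17]  = 15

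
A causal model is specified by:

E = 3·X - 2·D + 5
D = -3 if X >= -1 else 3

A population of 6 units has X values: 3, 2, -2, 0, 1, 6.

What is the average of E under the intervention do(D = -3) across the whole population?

16

Every unit gets D=-3 under the intervention. E values become 20, 17, 5, 11, 14, 29; E[E|do(D=-3)] = 16.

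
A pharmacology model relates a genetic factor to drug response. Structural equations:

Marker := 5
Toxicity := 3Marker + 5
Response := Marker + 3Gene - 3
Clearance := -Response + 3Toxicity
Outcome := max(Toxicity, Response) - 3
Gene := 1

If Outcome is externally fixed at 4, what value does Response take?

do(Outcome=4) replaces the equation Outcome := max(Toxicity, Response) - 3 with the constant Outcome = 4.
Response is not downstream of the intervention, so its value is determined by the original equations.
Response = Marker + 3Gene - 3  [with Marker=5, Gene=1]  = 5

5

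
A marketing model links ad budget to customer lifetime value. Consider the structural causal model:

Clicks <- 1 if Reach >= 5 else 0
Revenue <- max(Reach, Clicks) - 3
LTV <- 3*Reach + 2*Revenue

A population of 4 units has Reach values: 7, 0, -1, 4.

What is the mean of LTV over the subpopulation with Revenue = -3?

Observing Revenue=-3 restricts to units where Revenue's equation naturally yields -3: Reach ∈ {0, -1}. In that subpopulation LTV = -6, -9, mean -7.5.

-7.5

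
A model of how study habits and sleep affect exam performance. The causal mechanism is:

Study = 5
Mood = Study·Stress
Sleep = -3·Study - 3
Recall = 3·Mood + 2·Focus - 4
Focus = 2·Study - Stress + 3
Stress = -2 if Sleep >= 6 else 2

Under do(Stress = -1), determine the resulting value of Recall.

The intervention breaks the incoming arrows to Stress: Stress = -2 if Sleep >= 6 else 2 no longer applies, and Stress = -1.
Focus = 2·Study - Stress + 3  [with Study=5, Stress=-1]  = 14
Mood = Study·Stress  [with Study=5, Stress=-1]  = -5
Recall = 3·Mood + 2·Focus - 4  [with Mood=-5, Focus=14]  = 9

9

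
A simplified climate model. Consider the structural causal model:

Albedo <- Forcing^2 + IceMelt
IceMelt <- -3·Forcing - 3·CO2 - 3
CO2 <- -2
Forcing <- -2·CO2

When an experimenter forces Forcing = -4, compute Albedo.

31

Under do(Forcing=-4), the mechanism Forcing <- -2·CO2 is discarded; Forcing is fixed at -4.
IceMelt = -3·Forcing - 3·CO2 - 3  [with Forcing=-4, CO2=-2]  = 15
Albedo = Forcing^2 + IceMelt  [with Forcing=-4, IceMelt=15]  = 31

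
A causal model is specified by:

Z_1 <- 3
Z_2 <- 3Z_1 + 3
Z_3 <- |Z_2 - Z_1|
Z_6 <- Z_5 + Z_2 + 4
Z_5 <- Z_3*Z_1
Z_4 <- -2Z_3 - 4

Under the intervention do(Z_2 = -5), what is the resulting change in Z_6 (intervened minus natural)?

-20

Under do(Z_2=-5), the mechanism Z_2 <- 3Z_1 + 3 is discarded; Z_2 is fixed at -5.
Z_3 = |Z_2 - Z_1|  [with Z_2=-5, Z_1=3]  = 8
Z_5 = Z_3*Z_1  [with Z_3=8, Z_1=3]  = 24
Z_6 = Z_5 + Z_2 + 4  [with Z_5=24, Z_2=-5]  = 23
Without intervention: Z_2 = 3Z_1 + 3  [with Z_1=3]  = 12; Z_3 = |Z_2 - Z_1|  [with Z_2=12, Z_1=3]  = 9; Z_5 = Z_3*Z_1  [with Z_3=9, Z_1=3]  = 27; Z_6 = Z_5 + Z_2 + 4  [with Z_5=27, Z_2=12]  = 43.
Change = 23 − 43 = -20.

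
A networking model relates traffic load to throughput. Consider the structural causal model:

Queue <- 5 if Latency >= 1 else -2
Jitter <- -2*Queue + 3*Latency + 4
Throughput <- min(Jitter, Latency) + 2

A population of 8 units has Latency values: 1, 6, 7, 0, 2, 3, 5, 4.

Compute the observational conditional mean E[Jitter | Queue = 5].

Conditioning on Queue=5 selects the 7 unit(s) with Latency ∈ {1, 6, 7, 2, 3, 5, 4}. Their Jitter values: -3, 12, 15, 0, 3, 9, 6. Mean = 6.

6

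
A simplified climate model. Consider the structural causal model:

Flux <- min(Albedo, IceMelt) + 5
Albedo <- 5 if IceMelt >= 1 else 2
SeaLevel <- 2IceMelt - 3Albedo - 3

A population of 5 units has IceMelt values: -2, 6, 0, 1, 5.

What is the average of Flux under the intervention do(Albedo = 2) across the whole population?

5.6

do(Albedo=2) breaks Albedo's dependence on IceMelt. With Albedo=2 fixed, Flux across the units is 3, 7, 5, 6, 7, mean 5.6.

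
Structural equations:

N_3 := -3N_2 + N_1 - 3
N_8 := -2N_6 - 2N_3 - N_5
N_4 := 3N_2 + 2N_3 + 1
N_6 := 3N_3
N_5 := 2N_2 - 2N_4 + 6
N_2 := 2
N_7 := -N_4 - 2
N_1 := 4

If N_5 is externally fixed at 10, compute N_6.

-15

The intervention breaks the incoming arrows to N_5: N_5 := 2N_2 - 2N_4 + 6 no longer applies, and N_5 = 10.
Since N_6 is not a descendant of the intervened variable, it is unaffected.
N_3 = -3N_2 + N_1 - 3  [with N_2=2, N_1=4]  = -5
N_6 = 3N_3  [with N_3=-5]  = -15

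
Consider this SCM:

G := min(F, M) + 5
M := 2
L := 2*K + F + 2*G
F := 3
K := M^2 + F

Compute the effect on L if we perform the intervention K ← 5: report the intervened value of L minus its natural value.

Intervening sets K = 5 and removes its equation (K := M^2 + F).
G = min(F, M) + 5  [with F=3, M=2]  = 7
L = 2*K + F + 2*G  [with K=5, F=3, G=7]  = 27
Without intervention: G = min(F, M) + 5  [with F=3, M=2]  = 7; K = M^2 + F  [with M=2, F=3]  = 7; L = 2*K + F + 2*G  [with K=7, F=3, G=7]  = 31.
Change = 27 − 31 = -4.

-4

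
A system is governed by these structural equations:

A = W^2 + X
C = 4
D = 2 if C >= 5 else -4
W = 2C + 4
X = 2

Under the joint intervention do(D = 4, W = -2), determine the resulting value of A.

6

Under do(D = 4, W = -2), each intervened variable's structural equation is replaced by its fixed value.
A = W^2 + X  [with W=-2, X=2]  = 6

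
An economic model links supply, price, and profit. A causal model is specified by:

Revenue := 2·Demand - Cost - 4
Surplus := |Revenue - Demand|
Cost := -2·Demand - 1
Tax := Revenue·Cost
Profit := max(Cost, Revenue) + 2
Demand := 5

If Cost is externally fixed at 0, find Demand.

5

Under do(Cost=0), the mechanism Cost := -2·Demand - 1 is discarded; Cost is fixed at 0.
Demand is not downstream of the intervention, so its value is determined by the original equations.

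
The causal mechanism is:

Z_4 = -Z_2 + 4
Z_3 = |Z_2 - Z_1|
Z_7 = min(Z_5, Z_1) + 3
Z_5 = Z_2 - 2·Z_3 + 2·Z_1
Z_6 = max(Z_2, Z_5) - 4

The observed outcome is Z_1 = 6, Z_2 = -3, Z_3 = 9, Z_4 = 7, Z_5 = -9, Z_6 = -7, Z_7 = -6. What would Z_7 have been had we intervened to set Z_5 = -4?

-1

Under do(Z_5=-4), the mechanism Z_5 = Z_2 - 2·Z_3 + 2·Z_1 is discarded; Z_5 is fixed at -4.
Z_7 = min(Z_5, Z_1) + 3  [with Z_5=-4, Z_1=6]  = -1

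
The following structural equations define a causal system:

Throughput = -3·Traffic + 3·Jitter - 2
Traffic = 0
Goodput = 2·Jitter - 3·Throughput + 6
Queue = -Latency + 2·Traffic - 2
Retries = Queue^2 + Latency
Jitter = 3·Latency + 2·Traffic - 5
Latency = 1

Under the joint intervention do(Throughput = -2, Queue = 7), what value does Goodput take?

8

Under do(Throughput = -2, Queue = 7), each intervened variable's structural equation is replaced by its fixed value.
Jitter = 3·Latency + 2·Traffic - 5  [with Latency=1, Traffic=0]  = -2
Goodput = 2·Jitter - 3·Throughput + 6  [with Jitter=-2, Throughput=-2]  = 8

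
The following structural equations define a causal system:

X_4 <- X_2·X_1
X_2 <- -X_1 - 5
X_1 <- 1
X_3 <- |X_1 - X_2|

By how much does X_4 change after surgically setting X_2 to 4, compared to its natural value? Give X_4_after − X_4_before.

10

Under do(X_2=4), the mechanism X_2 <- -X_1 - 5 is discarded; X_2 is fixed at 4.
X_4 = X_2·X_1  [with X_2=4, X_1=1]  = 4
Without intervention: X_2 = -X_1 - 5  [with X_1=1]  = -6; X_4 = X_2·X_1  [with X_2=-6, X_1=1]  = -6.
Change = 4 − (-6) = 10.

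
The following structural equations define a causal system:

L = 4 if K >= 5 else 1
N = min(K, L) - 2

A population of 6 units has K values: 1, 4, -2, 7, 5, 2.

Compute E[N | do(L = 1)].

-1.5

do(L=1) breaks L's dependence on K. With L=1 fixed, N across the units is -1, -1, -4, -1, -1, -1, mean -1.5.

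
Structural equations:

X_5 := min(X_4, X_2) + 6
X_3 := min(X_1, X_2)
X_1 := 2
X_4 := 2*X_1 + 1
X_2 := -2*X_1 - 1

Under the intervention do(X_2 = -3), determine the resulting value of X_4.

5

Under do(X_2=-3), the mechanism X_2 := -2*X_1 - 1 is discarded; X_2 is fixed at -3.
Since X_4 is not a descendant of the intervened variable, it is unaffected.
X_4 = 2*X_1 + 1  [with X_1=2]  = 5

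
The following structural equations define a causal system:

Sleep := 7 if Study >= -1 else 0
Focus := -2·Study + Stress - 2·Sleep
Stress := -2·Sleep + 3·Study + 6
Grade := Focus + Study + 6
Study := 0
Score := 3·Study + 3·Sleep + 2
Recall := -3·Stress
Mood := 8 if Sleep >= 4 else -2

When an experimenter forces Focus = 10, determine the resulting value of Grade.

16

do(Focus=10) replaces the equation Focus := -2·Study + Stress - 2·Sleep with the constant Focus = 10.
Grade = Focus + Study + 6  [with Focus=10, Study=0]  = 16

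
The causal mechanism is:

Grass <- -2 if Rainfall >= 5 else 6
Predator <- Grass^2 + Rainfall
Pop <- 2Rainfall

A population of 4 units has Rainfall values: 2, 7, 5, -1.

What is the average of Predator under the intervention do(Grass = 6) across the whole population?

The intervention sets Grass=6 in all 4 units regardless of Rainfall. Recomputing Predator per unit gives 38, 43, 41, 35; average 39.25.

39.25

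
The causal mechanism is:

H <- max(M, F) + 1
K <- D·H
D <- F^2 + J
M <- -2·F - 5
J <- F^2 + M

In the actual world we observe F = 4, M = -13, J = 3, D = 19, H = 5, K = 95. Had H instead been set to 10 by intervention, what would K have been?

190

The intervention breaks the incoming arrows to H: H <- max(M, F) + 1 no longer applies, and H = 10.
M = -2·F - 5  [with F=4]  = -13
J = F^2 + M  [with F=4, M=-13]  = 3
D = F^2 + J  [with F=4, J=3]  = 19
K = D·H  [with D=19, H=10]  = 190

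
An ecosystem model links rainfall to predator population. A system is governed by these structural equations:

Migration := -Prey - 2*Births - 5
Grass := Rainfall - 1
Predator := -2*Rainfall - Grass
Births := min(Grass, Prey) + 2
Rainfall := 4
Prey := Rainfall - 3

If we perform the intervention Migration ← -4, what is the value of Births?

do(Migration=-4) replaces the equation Migration := -Prey - 2*Births - 5 with the constant Migration = -4.
Since Births is not a descendant of the intervened variable, it is unaffected.
Grass = Rainfall - 1  [with Rainfall=4]  = 3
Prey = Rainfall - 3  [with Rainfall=4]  = 1
Births = min(Grass, Prey) + 2  [with Grass=3, Prey=1]  = 3

3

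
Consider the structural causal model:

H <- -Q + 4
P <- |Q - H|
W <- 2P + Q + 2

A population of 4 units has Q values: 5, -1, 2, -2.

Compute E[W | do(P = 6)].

do(P=6) breaks P's dependence on Q. With P=6 fixed, W across the units is 19, 13, 16, 12, mean 15.

15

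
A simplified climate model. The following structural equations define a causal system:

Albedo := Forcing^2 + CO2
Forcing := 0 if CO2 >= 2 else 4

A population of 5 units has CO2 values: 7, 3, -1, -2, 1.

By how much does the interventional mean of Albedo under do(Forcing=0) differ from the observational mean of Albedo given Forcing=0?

The intervention sets Forcing=0 in all 5 units regardless of CO2. Recomputing Albedo per unit gives 7, 3, -1, -2, 1; average 1.6.
Observing Forcing=0 restricts to units where Forcing's equation naturally yields 0: CO2 ∈ {7, 3}. In that subpopulation Albedo = 7, 3, mean 5.
Difference = 1.6 − 5 = -3.4.

-3.4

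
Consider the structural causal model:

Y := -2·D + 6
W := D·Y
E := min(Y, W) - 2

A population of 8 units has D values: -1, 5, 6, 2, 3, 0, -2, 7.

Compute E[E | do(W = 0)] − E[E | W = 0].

-2.25

The intervention sets W=0 in all 8 units regardless of D. Recomputing E per unit gives -2, -6, -8, -2, -2, -2, -2, -10; average -4.25.
Observing W=0 restricts to units where W's equation naturally yields 0: D ∈ {3, 0}. In that subpopulation E = -2, -2, mean -2.
Difference = -4.25 − (-2) = -2.25.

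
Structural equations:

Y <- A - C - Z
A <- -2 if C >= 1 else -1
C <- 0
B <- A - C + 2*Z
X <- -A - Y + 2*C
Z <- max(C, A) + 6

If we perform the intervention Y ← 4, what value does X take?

-3

Intervening sets Y = 4 and removes its equation (Y <- A - C - Z).
A = -2 if C >= 1 else -1  [with C=0]  = -1
X = -A - Y + 2*C  [with A=-1, Y=4, C=0]  = -3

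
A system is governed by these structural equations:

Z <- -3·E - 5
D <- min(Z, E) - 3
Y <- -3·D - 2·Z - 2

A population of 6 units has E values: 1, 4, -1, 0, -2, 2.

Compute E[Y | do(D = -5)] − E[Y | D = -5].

13

Every unit gets D=-5 under the intervention. Y values become 29, 47, 17, 23, 11, 35; E[Y|do(D=-5)] = 27.
E[Y|D=-5] averages over only the 2 units with D=-5 (E = -1, -2): Y = 17, 11, mean 14.
Difference = 27 − 14 = 13.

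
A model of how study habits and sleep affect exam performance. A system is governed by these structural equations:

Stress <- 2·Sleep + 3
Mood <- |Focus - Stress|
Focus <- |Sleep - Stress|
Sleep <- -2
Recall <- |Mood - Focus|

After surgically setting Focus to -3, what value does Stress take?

-1

Under do(Focus=-3), the mechanism Focus <- |Sleep - Stress| is discarded; Focus is fixed at -3.
Since Stress is not a descendant of the intervened variable, it is unaffected.
Stress = 2·Sleep + 3  [with Sleep=-2]  = -1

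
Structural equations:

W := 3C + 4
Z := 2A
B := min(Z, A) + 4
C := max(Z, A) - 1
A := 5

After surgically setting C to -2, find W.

do(C=-2) replaces the equation C := max(Z, A) - 1 with the constant C = -2.
W = 3C + 4  [with C=-2]  = -2

-2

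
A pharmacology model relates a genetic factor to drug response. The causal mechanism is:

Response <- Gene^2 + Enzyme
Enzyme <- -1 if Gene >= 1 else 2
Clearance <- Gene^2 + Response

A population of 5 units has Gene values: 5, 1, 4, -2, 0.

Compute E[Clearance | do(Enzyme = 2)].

Every unit gets Enzyme=2 under the intervention. Clearance values become 52, 4, 34, 10, 2; E[Clearance|do(Enzyme=2)] = 20.4.

20.4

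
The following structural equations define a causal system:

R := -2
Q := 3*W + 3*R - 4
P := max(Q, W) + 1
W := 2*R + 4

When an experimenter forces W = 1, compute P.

Under do(W=1), the mechanism W := 2*R + 4 is discarded; W is fixed at 1.
Q = 3*W + 3*R - 4  [with W=1, R=-2]  = -7
P = max(Q, W) + 1  [with Q=-7, W=1]  = 2

2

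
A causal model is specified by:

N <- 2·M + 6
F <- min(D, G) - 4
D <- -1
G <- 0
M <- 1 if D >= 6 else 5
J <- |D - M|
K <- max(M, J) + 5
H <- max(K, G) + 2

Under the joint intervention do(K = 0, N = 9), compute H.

The joint intervention fixes K = 0, N = 9, removing each variable's own equation.
H = max(K, G) + 2  [with K=0, G=0]  = 2

2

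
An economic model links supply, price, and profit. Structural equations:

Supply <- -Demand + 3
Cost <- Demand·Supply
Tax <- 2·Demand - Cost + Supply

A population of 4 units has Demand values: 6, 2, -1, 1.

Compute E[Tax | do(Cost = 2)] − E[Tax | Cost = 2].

The intervention sets Cost=2 in all 4 units regardless of Demand. Recomputing Tax per unit gives 7, 3, 0, 2; average 3.
Observing Cost=2 restricts to units where Cost's equation naturally yields 2: Demand ∈ {2, 1}. In that subpopulation Tax = 3, 2, mean 2.5.
Difference = 3 − 2.5 = 0.5.

0.5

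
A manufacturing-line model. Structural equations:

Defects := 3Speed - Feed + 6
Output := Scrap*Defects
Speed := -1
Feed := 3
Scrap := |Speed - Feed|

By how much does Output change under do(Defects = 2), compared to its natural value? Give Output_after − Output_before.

do(Defects=2) replaces the equation Defects := 3Speed - Feed + 6 with the constant Defects = 2.
Scrap = |Speed - Feed|  [with Speed=-1, Feed=3]  = 4
Output = Scrap*Defects  [with Scrap=4, Defects=2]  = 8
Without intervention: Defects = 3Speed - Feed + 6  [with Speed=-1, Feed=3]  = 0; Scrap = |Speed - Feed|  [with Speed=-1, Feed=3]  = 4; Output = Scrap*Defects  [with Scrap=4, Defects=0]  = 0.
Change = 8 − 0 = 8.

8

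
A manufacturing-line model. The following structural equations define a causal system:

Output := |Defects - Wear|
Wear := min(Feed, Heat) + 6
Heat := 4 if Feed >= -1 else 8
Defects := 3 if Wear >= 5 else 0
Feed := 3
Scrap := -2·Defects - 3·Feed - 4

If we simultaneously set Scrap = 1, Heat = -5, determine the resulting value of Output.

1

The joint intervention fixes Scrap = 1, Heat = -5, removing each variable's own equation.
Wear = min(Feed, Heat) + 6  [with Feed=3, Heat=-5]  = 1
Defects = 3 if Wear >= 5 else 0  [with Wear=1]  = 0
Output = |Defects - Wear|  [with Defects=0, Wear=1]  = 1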